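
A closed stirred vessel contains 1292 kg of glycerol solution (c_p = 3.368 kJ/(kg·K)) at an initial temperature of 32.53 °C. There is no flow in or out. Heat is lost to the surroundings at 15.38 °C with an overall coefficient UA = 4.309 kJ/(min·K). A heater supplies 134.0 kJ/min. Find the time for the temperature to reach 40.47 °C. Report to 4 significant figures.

850.6 min

Heat balance on the well-mixed liquid: M c_p dT/dt = −UA(T − T_amb) + Q̇.
τ = M c_p/UA = 1009.85 min; T_ss = T_amb + Q̇/UA = 15.38 + 134.0/4.309 = 46.4777 °C.
T(t) = T_ss + (T₀ − T_ss)e^(−t/τ); set T = 40.47:
t = −τ ln[(T − T_ss)/(T₀ − T_ss)] = −1009.85 · ln(0.430731) = 850.571 min.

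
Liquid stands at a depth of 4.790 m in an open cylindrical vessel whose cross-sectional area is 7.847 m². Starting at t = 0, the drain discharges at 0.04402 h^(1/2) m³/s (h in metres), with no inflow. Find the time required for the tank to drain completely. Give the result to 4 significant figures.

780.3 s

With no inflow, A dh/dt = −0.04402 √h.
Separate and integrate: 2(√h − √h₀) = −(0.04402/A) t.
Tank is empty when √h = 0: t_empty = 2A√h₀/0.04402.
t_empty = 2·7.847·√4.790/0.04402 = 15.6940·2.18861/0.04402 = 780.282 s.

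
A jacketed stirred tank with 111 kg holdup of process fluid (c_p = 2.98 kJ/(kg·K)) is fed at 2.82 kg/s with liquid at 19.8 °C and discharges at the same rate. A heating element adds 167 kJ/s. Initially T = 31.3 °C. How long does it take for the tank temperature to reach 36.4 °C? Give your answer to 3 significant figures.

37.0 s

Energy balance: M c_p dT/dt = ṁ c_p (T_in − T) + 167.
τ = M/ṁ = 39.362 s; T_ss = T_in + Q̇/(ṁ c_p) = 39.672 °C.
T(t) = T_ss + (T₀ − T_ss) e^(−t/τ). Set T = 36.4:
e^(−t/τ) = (36.4 − 39.672)/(31.3 − 39.672) = 0.39086
t = −39.362 · ln(0.39086) = 36.977 s.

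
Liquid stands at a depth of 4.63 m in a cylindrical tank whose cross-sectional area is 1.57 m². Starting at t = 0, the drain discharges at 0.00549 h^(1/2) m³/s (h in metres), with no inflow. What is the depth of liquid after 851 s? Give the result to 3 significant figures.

0.441 m

Mass balance (ρ constant): A dh/dt = −0.00549 √h.
Separate and integrate: 2(√h − √h₀) = −(0.00549/A) t.
√h = √4.63 − 0.00549·851/(2·1.57) = 2.1517 − 1.4879 = 0.66385.
h = 0.66385² = 0.44069 m.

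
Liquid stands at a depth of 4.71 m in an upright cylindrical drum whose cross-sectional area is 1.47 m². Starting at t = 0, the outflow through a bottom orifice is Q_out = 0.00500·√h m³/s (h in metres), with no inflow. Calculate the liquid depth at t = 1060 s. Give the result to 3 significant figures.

0.135 m

With no inflow, A dh/dt = −0.00500 √h.
Separate and integrate: 2(√h − √h₀) = −(0.00500/A) t.
√h = √4.71 − 0.00500·1060/(2·1.47) = 2.1703 − 1.8027 = 0.36753.
h = 0.36753² = 0.13508 m.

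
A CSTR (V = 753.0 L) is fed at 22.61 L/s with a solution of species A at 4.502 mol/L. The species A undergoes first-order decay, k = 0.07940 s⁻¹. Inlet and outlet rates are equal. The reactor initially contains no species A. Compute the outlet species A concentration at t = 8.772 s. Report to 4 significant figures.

Accumulation = in − out − consumed: V dC/dt = Q C_in − Q C − k V C.
This is linear with rate a = Q/V + k = 0.109427 s⁻¹.
C_ss = Q C_in/(Q + kV) = 1.23535 mol/L; C(t) = C_ss + (C₀ − C_ss) e^(−a t).
C(8.772) = 1.23535 + (-1.23535)·e^(−0.109427·8.772) = 1.23535 + (-1.23535)·0.382935 = 0.762288 mol/L.

0.7623 mol/L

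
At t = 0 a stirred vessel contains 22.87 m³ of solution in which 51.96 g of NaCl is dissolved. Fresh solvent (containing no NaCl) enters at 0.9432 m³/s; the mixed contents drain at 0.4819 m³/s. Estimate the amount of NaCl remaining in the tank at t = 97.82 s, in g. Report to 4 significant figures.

16.65 g

Total volume: dV/dt = Q_in − Q_out = 0.461300 m³/s, so V(t) = 22.87 + 0.461300 t and V(97.82) = 67.9944 m³.
Species balance (pure solvent in): dm/dt = −Q_out · m/V(t).
dm/m = −Q_out dt/(V₀ + 0.461300 t); integrating gives ln(m/m₀) = −(Q_out/(Q_in−Q_out)) ln(V/V₀).
m = m₀ (V₀/V)^(Q_out/(Q_in−Q_out)) = 51.96 × (22.87/67.9944)^(1.04466) = 16.6468 g.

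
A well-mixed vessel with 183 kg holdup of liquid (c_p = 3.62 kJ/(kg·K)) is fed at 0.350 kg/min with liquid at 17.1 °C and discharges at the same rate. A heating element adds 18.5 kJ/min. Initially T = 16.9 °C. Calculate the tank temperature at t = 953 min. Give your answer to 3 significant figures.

29.3 °C

Heat balance on the well-mixed liquid: M c_p dT/dt = ṁ c_p (T_in − T) + 18.5.
τ = M/ṁ = 522.86 min; T_ss = T_in + Q̇/(ṁ c_p) = 17.1 + 18.5/(0.350·3.62) = 31.701 °C.
T approaches T_ss exponentially: T(t) = T_ss + (T₀ − T_ss) e^(−t/τ).
T(953) = 31.701 + (-14.801)·e^(−953/522.86) = 31.701 + (-14.801)·0.16159 = 29.310 °C.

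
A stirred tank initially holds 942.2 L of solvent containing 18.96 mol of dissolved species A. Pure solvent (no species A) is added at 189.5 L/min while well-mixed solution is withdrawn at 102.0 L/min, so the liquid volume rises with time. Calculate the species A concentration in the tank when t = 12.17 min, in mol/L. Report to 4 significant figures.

0.003912 mol/L

Let m(t) be the amount of species A. Volume: V(t) = V₀ + (Q_in − Q_out) t = 942.2 + 87.5000 t; V(12.17) = 2007.08 L.
No species A enters, so dm/dt = −Q_out · (m/V).
dm/m = −Q_out dt/(V₀ + 87.5000 t); integrating gives ln(m/m₀) = −(Q_out/(Q_in−Q_out)) ln(V/V₀).
m = m₀ (V₀/V)^(Q_out/(Q_in−Q_out)) = 18.96 × (942.2/2007.08)^(1.16571) = 7.85225 mol.
C = m/V = 7.85225/2007.08 = 0.00391228 mol/L.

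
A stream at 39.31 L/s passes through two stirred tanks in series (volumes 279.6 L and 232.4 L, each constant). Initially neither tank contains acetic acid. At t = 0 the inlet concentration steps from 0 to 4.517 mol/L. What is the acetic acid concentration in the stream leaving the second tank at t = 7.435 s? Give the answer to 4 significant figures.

1.433 mol/L

Time constants: τᵢ = Vᵢ/Q for each well-mixed tank.
τ₁ = 279.6/39.31 = 7.11269 s; τ₂ = 232.4/39.31 = 5.91198 s.
Solving the cascade with C₁(0)=C₂(0)=0 gives C₂(t) = C_in[1 − (τ₁ e^(−t/τ₁) − τ₂ e^(−t/τ₂))/(τ₁ − τ₂)].
At t = 7.435: e^(−t/τ₁) = 0.351581, e^(−t/τ₂) = 0.284331.
C₂ = 4.517·[1 − (7.11269·0.351581 − 5.91198·0.284331)/(1.20071)] = 4.517·0.317297 = 1.43323 mol/L.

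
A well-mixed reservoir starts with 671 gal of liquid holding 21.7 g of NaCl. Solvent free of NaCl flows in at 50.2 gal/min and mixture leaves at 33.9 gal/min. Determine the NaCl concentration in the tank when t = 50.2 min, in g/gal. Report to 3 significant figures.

Let m(t) be the amount of NaCl. Volume: V(t) = V₀ + (Q_in − Q_out) t = 671 + 16.300 t; V(50.2) = 1489.3 gal.
Species balance (pure solvent in): dm/dt = −Q_out · m/V(t).
dm/m = −Q_out dt/(V₀ + 16.300 t); integrating gives ln(m/m₀) = −(Q_out/(Q_in−Q_out)) ln(V/V₀).
m = m₀ (V₀/V)^(Q_out/(Q_in−Q_out)) = 21.7 × (671/1489.3)^(2.0798) = 4.1338 g.
C = m/V = 4.1338/1489.3 = 0.0027757 g/gal.

0.00278 g/gal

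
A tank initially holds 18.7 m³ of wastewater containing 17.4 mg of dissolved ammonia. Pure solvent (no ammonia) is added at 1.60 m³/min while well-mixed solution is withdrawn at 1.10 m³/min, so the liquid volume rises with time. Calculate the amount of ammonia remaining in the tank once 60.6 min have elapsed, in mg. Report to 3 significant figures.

Total volume: dV/dt = Q_in − Q_out = 0.50000 m³/min, so V(t) = 18.7 + 0.50000 t and V(60.6) = 49.000 m³.
No ammonia enters, so dm/dt = −Q_out · (m/V).
dm/m = −Q_out dt/(V₀ + 0.50000 t); integrating gives ln(m/m₀) = −(Q_out/(Q_in−Q_out)) ln(V/V₀).
m = m₀ (V₀/V)^(Q_out/(Q_in−Q_out)) = 17.4 × (18.7/49.000)^(2.2000) = 2.0901 mg.

2.09 mg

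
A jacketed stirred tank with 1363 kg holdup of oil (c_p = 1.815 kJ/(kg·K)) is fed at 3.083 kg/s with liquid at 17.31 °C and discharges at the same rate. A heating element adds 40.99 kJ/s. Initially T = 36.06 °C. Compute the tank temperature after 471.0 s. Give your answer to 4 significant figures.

Energy balance: M c_p dT/dt = ṁ c_p (T_in − T) + 40.99.
Rearrange: dT/dt = (T_ss − T)/τ with τ = M/ṁ = 442.102 s and T_ss = T_in + Q̇/(ṁ c_p) = 24.6353 °C.
T approaches T_ss exponentially: T(t) = T_ss + (T₀ − T_ss) e^(−t/τ).
T(471.0) = 24.6353 + (11.4247)·e^(−471.0/442.102) = 24.6353 + (11.4247)·0.344602 = 28.5723 °C.

28.57 °C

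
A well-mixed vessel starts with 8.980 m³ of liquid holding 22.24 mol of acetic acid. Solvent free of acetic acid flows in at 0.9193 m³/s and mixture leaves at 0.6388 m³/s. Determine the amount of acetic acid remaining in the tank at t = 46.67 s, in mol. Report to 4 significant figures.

2.869 mol

Let m(t) be the amount of acetic acid. Volume: V(t) = V₀ + (Q_in − Q_out) t = 8.980 + 0.280500 t; V(46.67) = 22.0709 m³.
Solute balance: dm/dt = 0 − Q_out C = −Q_out m/V(t).
Separate: dm/m = −Q_out dt/V(t) ⇒ ln(m/m₀) = −(Q_out/(Q_in−Q_out)) ln(V/V₀).
m = m₀ (V₀/V)^(Q_out/(Q_in−Q_out)) = 22.24 × (8.980/22.0709)^(2.27736) = 2.86896 mol.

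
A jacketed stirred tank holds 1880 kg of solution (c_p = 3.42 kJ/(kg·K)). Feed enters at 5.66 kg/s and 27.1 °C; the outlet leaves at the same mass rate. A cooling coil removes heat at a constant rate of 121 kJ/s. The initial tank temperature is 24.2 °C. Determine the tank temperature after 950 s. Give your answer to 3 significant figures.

21.0 °C

M c_p dT/dt = ṁ c_p (T_in − T) − Q̇.
τ = M/ṁ = 332.16 s; T_ss = T_in − Q̇/(ṁ c_p) = 27.1 − 121/(5.66·3.42) = 20.849 °C.
Integrating: T(t) = T_ss + (T₀ − T_ss) e^(−t/τ).
T(950) = 20.849 + (3.3509)·e^(−950/332.16) = 20.849 + (3.3509)·0.057263 = 21.041 °C.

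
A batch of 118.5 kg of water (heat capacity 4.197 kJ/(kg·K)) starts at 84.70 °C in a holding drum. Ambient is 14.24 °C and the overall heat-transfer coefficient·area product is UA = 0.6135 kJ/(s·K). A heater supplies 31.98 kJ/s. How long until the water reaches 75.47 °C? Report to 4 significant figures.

567.6 s

M c_p dT/dt = −UA(T − T_amb) + Q̇.
τ = M c_p/UA = 810.667 s; T_ss = T_amb + Q̇/UA = 14.24 + 31.98/0.6135 = 66.3671 °C.
T(t) = T_ss + (T₀ − T_ss)e^(−t/τ); set T = 75.47:
t = −τ ln[(T − T_ss)/(T₀ − T_ss)] = −810.667 · ln(0.496532) = 567.553 s.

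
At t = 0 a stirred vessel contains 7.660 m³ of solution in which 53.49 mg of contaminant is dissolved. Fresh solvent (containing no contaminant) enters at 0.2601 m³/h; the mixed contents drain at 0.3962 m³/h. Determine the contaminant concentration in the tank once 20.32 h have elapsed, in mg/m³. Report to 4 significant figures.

Total volume: dV/dt = Q_in − Q_out = -0.136100 m³/h, so V(t) = 7.660 − 0.136100 t and V(20.32) = 4.89445 m³.
No contaminant enters, so dm/dt = −Q_out · (m/V).
Separate: dm/m = −Q_out dt/V(t) ⇒ ln(m/m₀) = −(Q_out/(Q_in−Q_out)) ln(V/V₀).
m = m₀ (V₀/V)^(Q_out/(Q_in−Q_out)) = 53.49 × (7.660/4.89445)^(-2.91109) = 14.5208 mg.
C = m/V = 14.5208/4.89445 = 2.96680 mg/m³.

2.967 mg/m³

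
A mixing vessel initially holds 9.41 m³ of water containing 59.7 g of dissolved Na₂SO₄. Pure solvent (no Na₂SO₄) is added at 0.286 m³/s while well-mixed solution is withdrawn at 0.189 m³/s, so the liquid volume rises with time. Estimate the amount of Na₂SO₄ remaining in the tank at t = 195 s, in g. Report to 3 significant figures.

6.97 g

Let m(t) be the amount of Na₂SO₄. Volume: V(t) = V₀ + (Q_in − Q_out) t = 9.41 + 0.097000 t; V(195) = 28.325 m³.
Solute balance: dm/dt = 0 − Q_out C = −Q_out m/V(t).
Separate: dm/m = −Q_out dt/V(t) ⇒ ln(m/m₀) = −(Q_out/(Q_in−Q_out)) ln(V/V₀).
m = m₀ (V₀/V)^(Q_out/(Q_in−Q_out)) = 59.7 × (9.41/28.325)^(1.9485) = 6.9740 g.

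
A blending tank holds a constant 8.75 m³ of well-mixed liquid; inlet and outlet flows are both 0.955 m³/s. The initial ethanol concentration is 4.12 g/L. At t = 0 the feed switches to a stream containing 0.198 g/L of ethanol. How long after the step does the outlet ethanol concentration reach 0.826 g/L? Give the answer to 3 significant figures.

16.8 s

Species balance: V dC/dt = Q(C_in − C) ⇒ τ = V/Q = 9.1623 s.
C(t) = C_in + (C₀ − C_in) e^(−t/τ). Set C = 0.826 and solve for t:
e^(−t/τ) = (C − C_in)/(C₀ − C_in) = (0.826 − 0.198)/(4.12 − 0.198) = 0.16012
t = −τ ln(…) = 9.1623 × 1.8318 = 16.784 s.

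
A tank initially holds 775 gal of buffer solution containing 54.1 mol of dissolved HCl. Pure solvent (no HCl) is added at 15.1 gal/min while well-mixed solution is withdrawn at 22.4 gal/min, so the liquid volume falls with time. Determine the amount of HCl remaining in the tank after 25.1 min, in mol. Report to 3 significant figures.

Total volume: dV/dt = Q_in − Q_out = -7.3000 gal/min, so V(t) = 775 − 7.3000 t and V(25.1) = 591.77 gal.
No HCl enters, so dm/dt = −Q_out · (m/V).
Separate: dm/m = −Q_out dt/V(t) ⇒ ln(m/m₀) = −(Q_out/(Q_in−Q_out)) ln(V/V₀).
m = m₀ (V₀/V)^(Q_out/(Q_in−Q_out)) = 54.1 × (775/591.77)^(-3.0685) = 23.644 mol.

23.6 mol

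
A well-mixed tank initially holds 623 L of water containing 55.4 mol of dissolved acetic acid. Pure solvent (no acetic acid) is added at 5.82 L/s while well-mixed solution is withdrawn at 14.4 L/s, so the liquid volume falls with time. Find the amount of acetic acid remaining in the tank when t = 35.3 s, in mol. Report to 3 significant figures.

Let m(t) be the amount of acetic acid. Volume: V(t) = V₀ + (Q_in − Q_out) t = 623 − 8.5800 t; V(35.3) = 320.13 L.
Solute balance: dm/dt = 0 − Q_out C = −Q_out m/V(t).
dm/m = −Q_out dt/(V₀ − 8.5800 t); integrating gives ln(m/m₀) = −(Q_out/(Q_in−Q_out)) ln(V/V₀).
m = m₀ (V₀/V)^(Q_out/(Q_in−Q_out)) = 55.4 × (623/320.13)^(-1.6783) = 18.122 mol.

18.1 mol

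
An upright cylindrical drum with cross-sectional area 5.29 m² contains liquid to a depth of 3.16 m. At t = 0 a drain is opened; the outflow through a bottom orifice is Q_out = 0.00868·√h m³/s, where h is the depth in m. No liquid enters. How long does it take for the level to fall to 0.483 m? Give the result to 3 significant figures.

1320 s

With no inflow, A dh/dt = −0.00868 √h.
This is separable: 2 d(√h)/dt = −0.00868/A, so √h = √h₀ − (0.00868/(2A)) t.
t = 2A(√h₀ − √h)/0.00868 = 2·5.29·(√3.16 − √0.483)/0.00868
  = 10.580 × (1.7776 − 0.69498) / 0.00868 = 1319.6 s.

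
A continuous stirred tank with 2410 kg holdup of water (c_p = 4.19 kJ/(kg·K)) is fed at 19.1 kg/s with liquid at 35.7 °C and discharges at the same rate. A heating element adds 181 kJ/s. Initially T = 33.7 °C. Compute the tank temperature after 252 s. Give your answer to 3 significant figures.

M c_p dT/dt = ṁ c_p (T_in − T) + Q̇.
τ = M/ṁ = 126.18 s; T_ss = T_in + Q̇/(ṁ c_p) = 35.7 + 181/(19.1·4.19) = 37.962 °C.
Integrating: T(t) = T_ss + (T₀ − T_ss) e^(−t/τ).
T(252) = 37.962 + (-4.2617)·e^(−252/126.18) = 37.962 + (-4.2617)·0.13572 = 37.383 °C.

37.4 °C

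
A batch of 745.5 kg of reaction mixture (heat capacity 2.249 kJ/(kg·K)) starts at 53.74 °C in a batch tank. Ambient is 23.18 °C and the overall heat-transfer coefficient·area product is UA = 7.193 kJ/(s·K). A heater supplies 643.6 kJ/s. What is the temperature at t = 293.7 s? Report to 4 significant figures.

Lumped-capacitance energy balance: M c_p dT/dt = UA(T_amb − T) + Q̇.
dT/dt = (T_ss − T)/τ with T_ss = T_amb + Q̇/UA = 23.18 + 643.6/7.193 = 112.656 °C, τ = M c_p/UA = 745.5·2.249/7.193 = 233.092 s.
Solution: T(t) = T_ss + (T₀ − T_ss) e^(−t/τ).
T(293.7) = 112.656 + (-58.9159)·0.283649 = 95.9445 °C.

95.94 °C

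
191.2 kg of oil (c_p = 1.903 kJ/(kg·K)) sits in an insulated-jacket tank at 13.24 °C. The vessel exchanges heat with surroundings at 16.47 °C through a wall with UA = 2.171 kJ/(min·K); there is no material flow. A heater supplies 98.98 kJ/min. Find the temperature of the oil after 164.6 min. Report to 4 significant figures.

Unsteady energy balance on the tank contents: M c_p dT/dt = −UA(T − T_amb) + Q̇.
dT/dt = (T_ss − T)/τ with T_ss = T_amb + Q̇/UA = 16.47 + 98.98/2.171 = 62.0619 °C, τ = M c_p/UA = 191.2·1.903/2.171 = 167.597 min.
Solution: T(t) = T_ss + (T₀ − T_ss) e^(−t/τ).
T(164.6) = 62.0619 + (-48.8219)·0.374518 = 43.7772 °C.

43.78 °C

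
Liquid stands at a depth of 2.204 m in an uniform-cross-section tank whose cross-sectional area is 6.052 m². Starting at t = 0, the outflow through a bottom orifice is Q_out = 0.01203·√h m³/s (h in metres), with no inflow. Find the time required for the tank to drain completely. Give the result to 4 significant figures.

1494 s

With no inflow, A dh/dt = −0.01203 √h.
Separate and integrate: 2(√h − √h₀) = −(0.01203/A) t.
Tank is empty when √h = 0: t_empty = 2A√h₀/0.01203.
t_empty = 2·6.052·√2.204/0.01203 = 12.1040·1.48459/0.01203 = 1493.72 s.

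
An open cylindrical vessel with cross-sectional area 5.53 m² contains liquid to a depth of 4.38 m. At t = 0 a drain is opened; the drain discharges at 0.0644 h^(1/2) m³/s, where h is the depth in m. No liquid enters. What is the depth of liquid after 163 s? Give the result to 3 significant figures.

1.31 m

A dh/dt = −Q_out = −0.0644 √h.
Separate and integrate: 2(√h − √h₀) = −(0.0644/A) t.
√h = √4.38 − 0.0644·163/(2·5.53) = 2.0928 − 0.94911 = 1.1437.
h = 1.1437² = 1.3081 m.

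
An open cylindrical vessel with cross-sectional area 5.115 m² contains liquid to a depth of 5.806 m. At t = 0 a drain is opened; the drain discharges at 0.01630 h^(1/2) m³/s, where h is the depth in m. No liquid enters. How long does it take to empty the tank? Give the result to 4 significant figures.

Volume balance on the tank: A dh/dt = −0.01630 √h.
This is separable: 2 d(√h)/dt = −0.01630/A, so √h = √h₀ − (0.01630/(2A)) t.
Tank is empty when √h = 0: t_empty = 2A√h₀/0.01630.
t_empty = 2·5.115·√5.806/0.01630 = 10.2300·2.40956/0.01630 = 1512.26 s.

1512 s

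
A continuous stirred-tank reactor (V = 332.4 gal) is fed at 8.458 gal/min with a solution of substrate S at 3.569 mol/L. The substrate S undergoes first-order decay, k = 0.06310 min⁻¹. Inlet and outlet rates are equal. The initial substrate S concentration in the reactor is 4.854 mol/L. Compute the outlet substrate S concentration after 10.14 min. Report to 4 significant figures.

V dC/dt = Q(C_in − C) − k V C.
This is linear with rate a = Q/V + k = 0.0885452 min⁻¹.
C_ss = Q C_in/(Q + kV) = 1.02562 mol/L; C(t) = C_ss + (C₀ − C_ss) e^(−a t).
C(10.14) = 1.02562 + (3.82838)·e^(−0.0885452·10.14) = 1.02562 + (3.82838)·0.407445 = 2.58548 mol/L.

2.585 mol/L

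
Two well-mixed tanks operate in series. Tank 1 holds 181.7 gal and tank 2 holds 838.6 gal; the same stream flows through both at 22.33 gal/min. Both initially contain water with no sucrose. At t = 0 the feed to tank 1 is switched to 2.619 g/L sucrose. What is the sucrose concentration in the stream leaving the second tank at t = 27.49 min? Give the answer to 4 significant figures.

1.036 g/L

Species balance on tank i: dCᵢ/dt = (Cᵢ₋₁ − Cᵢ)/τᵢ with τᵢ = Vᵢ/Q.
τ₁ = 181.7/22.33 = 8.13704 min; τ₂ = 838.6/22.33 = 37.5549 min.
Tank 1: C₁ = C_in(1 − e^(−t/τ₁)). Tank 2 (τ₁ ≠ τ₂): C₂ = C_in[1 − (τ₁ e^(−t/τ₁) − τ₂ e^(−t/τ₂))/(τ₁ − τ₂)].
At t = 27.49: e^(−t/τ₁) = 0.0341026, e^(−t/τ₂) = 0.480948.
C₂ = 2.619·[1 − (8.13704·0.0341026 − 37.5549·0.480948)/(-29.4178)] = 2.619·0.395453 = 1.03569 g/L.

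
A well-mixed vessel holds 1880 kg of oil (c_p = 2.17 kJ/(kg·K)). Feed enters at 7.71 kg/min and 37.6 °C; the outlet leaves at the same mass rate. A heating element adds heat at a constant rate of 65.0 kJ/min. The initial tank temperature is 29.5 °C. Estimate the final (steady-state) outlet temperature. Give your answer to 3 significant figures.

M c_p dT/dt = ṁ c_p (T_in − T) + Q̇.
At steady state dT/dt = 0 ⇒ T_ss = T_in + Q̇/(ṁ c_p) = 37.6 + 65.0/(7.71·2.17) = 41.485 °C.

41.5 °C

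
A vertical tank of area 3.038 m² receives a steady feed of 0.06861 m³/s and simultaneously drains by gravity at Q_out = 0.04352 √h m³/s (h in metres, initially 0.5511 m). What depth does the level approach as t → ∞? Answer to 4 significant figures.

2.485 m

A dh/dt = Q_in − 0.04352 √h. Steady state requires inflow = outflow:
Q_in = 0.04352 √h_ss ⇒ √h_ss = 0.06861/0.04352 = 1.57652.
h_ss = 1.57652² = 2.48540 m. (Since h₀ = 0.5511 m < h_ss, the level will rise toward this value.)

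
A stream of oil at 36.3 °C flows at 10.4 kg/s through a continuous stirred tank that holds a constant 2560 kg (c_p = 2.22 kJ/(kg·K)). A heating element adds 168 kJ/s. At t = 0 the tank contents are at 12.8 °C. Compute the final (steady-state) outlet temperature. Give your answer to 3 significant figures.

M c_p dT/dt = ṁ c_p (T_in − T) + Q̇.
At steady state dT/dt = 0 ⇒ T_ss = T_in + Q̇/(ṁ c_p) = 36.3 + 168/(10.4·2.22) = 43.577 °C.

43.6 °C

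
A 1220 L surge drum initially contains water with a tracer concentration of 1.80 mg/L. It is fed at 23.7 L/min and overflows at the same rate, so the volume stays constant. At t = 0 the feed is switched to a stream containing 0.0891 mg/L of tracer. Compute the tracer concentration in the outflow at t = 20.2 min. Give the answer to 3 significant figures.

1.24 mg/L

Accumulation = in − out for the solute gives V dC/dt = Q(C_in − C).
So dC/dt = (C_in − C)/τ with τ = V/Q = 1220/23.7 = 51.477 min.
This is linear first-order; C(t) = C_in + (C₀ − C_in) e^(−t/τ).
C(20.2) = 0.0891 + (1.80 − 0.0891)·e^(−20.2/51.477) = 0.0891 + (1.7109)·0.67543 = 1.2447 mg/L.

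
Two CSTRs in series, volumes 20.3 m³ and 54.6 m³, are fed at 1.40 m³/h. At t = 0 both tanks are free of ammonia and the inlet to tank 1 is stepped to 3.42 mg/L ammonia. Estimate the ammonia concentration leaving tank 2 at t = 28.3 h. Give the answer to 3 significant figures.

1.07 mg/L

Each tank obeys Vᵢ dCᵢ/dt = Q(Cᵢ₋₁ − Cᵢ), so τᵢ = Vᵢ/Q.
τ₁ = 20.3/1.40 = 14.500 h; τ₂ = 54.6/1.40 = 39.000 h.
Solving the cascade with C₁(0)=C₂(0)=0 gives C₂(t) = C_in[1 − (τ₁ e^(−t/τ₁) − τ₂ e^(−t/τ₂))/(τ₁ − τ₂)].
At t = 28.3: e^(−t/τ₁) = 0.14203, e^(−t/τ₂) = 0.48401.
C₂ = 3.42·[1 − (14.500·0.14203 − 39.000·0.48401)/(-24.500)] = 3.42·0.31359 = 1.0725 mg/L.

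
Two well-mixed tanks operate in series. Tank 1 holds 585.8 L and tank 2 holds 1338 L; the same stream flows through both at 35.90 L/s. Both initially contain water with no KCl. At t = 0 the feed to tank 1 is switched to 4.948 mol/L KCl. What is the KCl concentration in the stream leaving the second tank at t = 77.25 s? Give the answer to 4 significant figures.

Each tank obeys Vᵢ dCᵢ/dt = Q(Cᵢ₋₁ − Cᵢ), so τᵢ = Vᵢ/Q.
τ₁ = 585.8/35.90 = 16.3175 s; τ₂ = 1338/35.90 = 37.2702 s.
Solving the cascade with C₁(0)=C₂(0)=0 gives C₂(t) = C_in[1 − (τ₁ e^(−t/τ₁) − τ₂ e^(−t/τ₂))/(τ₁ − τ₂)].
At t = 77.25: e^(−t/τ₁) = 0.00878977, e^(−t/τ₂) = 0.125845.
C₂ = 4.948·[1 − (16.3175·0.00878977 − 37.2702·0.125845)/(-20.9526)] = 4.948·0.782994 = 3.87425 mol/L.

3.874 mol/L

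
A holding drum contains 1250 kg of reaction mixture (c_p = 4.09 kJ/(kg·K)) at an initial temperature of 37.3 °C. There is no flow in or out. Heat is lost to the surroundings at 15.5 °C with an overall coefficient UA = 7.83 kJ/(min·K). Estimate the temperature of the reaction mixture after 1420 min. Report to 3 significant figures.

M c_p dT/dt = −UA(T − T_amb).
dT/dt = (T_ss − T)/τ with T_ss = T_amb = 15.500 °C, τ = M c_p/UA = 1250·4.09/7.83 = 652.94 min.
This is linear first-order; T(t) = T_ss + (T₀ − T_ss) e^(−t/τ).
T(1420) = 15.500 + (21.800)·0.11363 = 17.977 °C.

18.0 °C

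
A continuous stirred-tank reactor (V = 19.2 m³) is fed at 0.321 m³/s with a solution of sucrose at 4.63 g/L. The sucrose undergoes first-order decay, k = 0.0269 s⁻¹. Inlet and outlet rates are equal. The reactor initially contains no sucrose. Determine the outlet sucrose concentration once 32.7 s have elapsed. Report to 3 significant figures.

V dC/dt = Q(C_in − C) − k V C.
This is linear with rate a = Q/V + k = 0.043619 s⁻¹.
C_ss = Q C_in/(Q + kV) = 1.7746 g/L; C(t) = C_ss + (C₀ − C_ss) e^(−a t).
C(32.7) = 1.7746 + (-1.7746)·e^(−0.043619·32.7) = 1.7746 + (-1.7746)·0.24019 = 1.3484 g/L.

1.35 g/L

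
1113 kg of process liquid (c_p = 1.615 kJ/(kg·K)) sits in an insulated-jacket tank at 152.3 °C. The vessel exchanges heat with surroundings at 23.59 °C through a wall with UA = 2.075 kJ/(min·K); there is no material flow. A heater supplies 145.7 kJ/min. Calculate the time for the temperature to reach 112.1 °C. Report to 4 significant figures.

Heat balance on the well-mixed liquid: M c_p dT/dt = −UA(T − T_amb) + Q̇.
τ = M c_p/UA = 866.263 min; T_ss = T_amb + Q̇/UA = 23.59 + 145.7/2.075 = 93.8069 °C.
T(t) = T_ss + (T₀ − T_ss)e^(−t/τ); set T = 112.1:
t = −τ ln[(T − T_ss)/(T₀ − T_ss)] = −866.263 · ln(0.312740) = 1006.93 min.

1007 min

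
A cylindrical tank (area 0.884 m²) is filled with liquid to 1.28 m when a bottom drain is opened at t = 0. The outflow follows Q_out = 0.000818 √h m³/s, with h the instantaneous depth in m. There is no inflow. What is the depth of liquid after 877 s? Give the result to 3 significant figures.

0.527 m

A dh/dt = −Q_out = −0.000818 √h.
Separate and integrate: 2(√h − √h₀) = −(0.000818/A) t.
√h = √1.28 − 0.000818·877/(2·0.884) = 1.1314 − 0.40576 = 0.72561.
h = 0.72561² = 0.52651 m.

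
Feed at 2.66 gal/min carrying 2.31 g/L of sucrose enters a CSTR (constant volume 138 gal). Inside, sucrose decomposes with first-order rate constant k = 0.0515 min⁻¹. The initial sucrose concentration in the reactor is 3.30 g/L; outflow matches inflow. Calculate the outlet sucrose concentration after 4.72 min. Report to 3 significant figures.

2.54 g/L

Species balance: V dC/dt = Q C_in − Q C − k V C.
This is linear with rate a = Q/V + k = 0.070775 min⁻¹.
C_ss = Q C_in/(Q + kV) = 0.62912 g/L; C(t) = C_ss + (C₀ − C_ss) e^(−a t).
C(4.72) = 0.62912 + (2.6709)·e^(−0.070775·4.72) = 0.62912 + (2.6709)·0.71601 = 2.5415 g/L.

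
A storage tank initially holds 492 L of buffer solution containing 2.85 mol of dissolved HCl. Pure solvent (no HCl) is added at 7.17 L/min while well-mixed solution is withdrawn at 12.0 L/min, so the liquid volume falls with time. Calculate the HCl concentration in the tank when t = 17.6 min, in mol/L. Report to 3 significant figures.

0.00437 mol/L

Total volume: dV/dt = Q_in − Q_out = -4.8300 L/min, so V(t) = 492 − 4.8300 t and V(17.6) = 406.99 L.
No HCl enters, so dm/dt = −Q_out · (m/V).
dm/m = −Q_out dt/(V₀ − 4.8300 t); integrating gives ln(m/m₀) = −(Q_out/(Q_in−Q_out)) ln(V/V₀).
m = m₀ (V₀/V)^(Q_out/(Q_in−Q_out)) = 2.85 × (492/406.99)^(-2.4845) = 1.7790 mol.
C = m/V = 1.7790/406.99 = 0.0043711 mol/L.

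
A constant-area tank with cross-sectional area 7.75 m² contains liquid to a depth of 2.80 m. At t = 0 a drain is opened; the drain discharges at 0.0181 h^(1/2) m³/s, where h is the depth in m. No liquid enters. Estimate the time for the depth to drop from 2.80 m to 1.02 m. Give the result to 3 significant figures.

A dh/dt = −Q_out = −0.0181 √h.
∫ h^(−1/2) dh = −(0.0181/A) ∫ dt, giving 2√h = 2√h₀ − (0.0181/A) t.
t = 2A(√h₀ − √h)/0.0181 = 2·7.75·(√2.80 − √1.02)/0.0181
  = 15.500 × (1.6733 − 1.0100) / 0.0181 = 568.08 s.

568 s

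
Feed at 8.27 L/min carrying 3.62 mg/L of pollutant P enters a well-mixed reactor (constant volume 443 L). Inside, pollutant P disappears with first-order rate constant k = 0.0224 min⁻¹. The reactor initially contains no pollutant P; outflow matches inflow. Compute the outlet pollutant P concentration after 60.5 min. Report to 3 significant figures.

1.51 mg/L

V dC/dt = Q(C_in − C) − k V C.
dC/dt = (Q/V) C_in − (Q/V + k) C; effective rate a = Q/V + k = 0.018668 + 0.0224 = 0.041068 min⁻¹.
C_ss = Q C_in/(Q + kV) = 1.6455 mg/L; C(t) = C_ss + (C₀ − C_ss) e^(−a t).
C(60.5) = 1.6455 + (-1.6455)·e^(−0.041068·60.5) = 1.6455 + (-1.6455)·0.083357 = 1.5084 mg/L.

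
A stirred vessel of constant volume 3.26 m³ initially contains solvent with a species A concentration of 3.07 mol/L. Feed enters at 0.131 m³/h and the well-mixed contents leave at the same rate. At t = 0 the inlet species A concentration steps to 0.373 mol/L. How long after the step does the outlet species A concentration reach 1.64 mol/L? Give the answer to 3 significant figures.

Unsteady species balance (constant V, well mixed): V dC/dt = Q(C_in − C), so τ = V/Q = 24.885 h.
C(t) = C_in + (C₀ − C_in) e^(−t/τ). Set C = 1.64 and solve for t:
e^(−t/τ) = (C − C_in)/(C₀ − C_in) = (1.64 − 0.373)/(3.07 − 0.373) = 0.46978
t = −τ ln(…) = 24.885 × 0.75549 = 18.801 h.

18.8 h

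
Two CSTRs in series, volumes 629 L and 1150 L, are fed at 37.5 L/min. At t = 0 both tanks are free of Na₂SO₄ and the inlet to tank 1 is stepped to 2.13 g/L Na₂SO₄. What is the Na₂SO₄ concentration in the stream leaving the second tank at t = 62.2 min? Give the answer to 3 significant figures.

Each tank obeys Vᵢ dCᵢ/dt = Q(Cᵢ₋₁ − Cᵢ), so τᵢ = Vᵢ/Q.
τ₁ = 629/37.5 = 16.773 min; τ₂ = 1150/37.5 = 30.667 min.
Solving the cascade with C₁(0)=C₂(0)=0 gives C₂(t) = C_in[1 − (τ₁ e^(−t/τ₁) − τ₂ e^(−t/τ₂))/(τ₁ − τ₂)].
At t = 62.2: e^(−t/τ₁) = 0.024520, e^(−t/τ₂) = 0.13156.
C₂ = 2.13·[1 − (16.773·0.024520 − 30.667·0.13156)/(-13.893)] = 2.13·0.73920 = 1.5745 g/L.

1.57 g/L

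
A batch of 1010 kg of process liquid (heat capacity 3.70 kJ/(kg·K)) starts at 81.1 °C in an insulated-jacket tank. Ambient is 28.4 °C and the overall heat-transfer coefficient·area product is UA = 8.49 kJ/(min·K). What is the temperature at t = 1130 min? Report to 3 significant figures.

32.4 °C

Lumped-capacitance energy balance: M c_p dT/dt = UA(T_amb − T).
dT/dt = (T_ss − T)/τ with T_ss = T_amb = 28.400 °C, τ = M c_p/UA = 1010·3.70/8.49 = 440.16 min.
Solution: T(t) = T_ss + (T₀ − T_ss) e^(−t/τ).
T(1130) = 28.400 + (52.700)·0.076749 = 32.445 °C.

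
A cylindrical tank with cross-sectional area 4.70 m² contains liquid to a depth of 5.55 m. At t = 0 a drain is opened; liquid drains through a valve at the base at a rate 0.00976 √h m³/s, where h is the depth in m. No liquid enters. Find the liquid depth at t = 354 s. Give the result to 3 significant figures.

3.95 m

With no inflow, A dh/dt = −0.00976 √h.
This is separable: 2 d(√h)/dt = −0.00976/A, so √h = √h₀ − (0.00976/(2A)) t.
√h = √5.55 − 0.00976·354/(2·4.70) = 2.3558 − 0.36756 = 1.9883.
h = 1.9883² = 3.9533 m.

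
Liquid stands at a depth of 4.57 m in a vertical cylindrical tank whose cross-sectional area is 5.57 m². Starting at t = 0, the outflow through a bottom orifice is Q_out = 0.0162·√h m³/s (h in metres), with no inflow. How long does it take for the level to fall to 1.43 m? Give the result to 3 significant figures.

A dh/dt = −Q_out = −0.0162 √h.
This is separable: 2 d(√h)/dt = −0.0162/A, so √h = √h₀ − (0.0162/(2A)) t.
t = 2A(√h₀ − √h)/0.0162 = 2·5.57·(√4.57 − √1.43)/0.0162
  = 11.140 × (2.1378 − 1.1958) / 0.0162 = 647.72 s.

648 s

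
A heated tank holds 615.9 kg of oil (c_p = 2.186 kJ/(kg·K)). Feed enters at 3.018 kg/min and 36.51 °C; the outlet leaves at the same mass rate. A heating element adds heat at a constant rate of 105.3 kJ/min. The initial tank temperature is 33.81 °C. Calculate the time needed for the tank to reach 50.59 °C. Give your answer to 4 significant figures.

468.3 min

First-law balance (no shaft work): M c_p dT/dt = ṁ c_p (T_in − T) + 105.3.
τ = M/ṁ = 204.076 min; T_ss = T_in + Q̇/(ṁ c_p) = 52.4710 °C.
T(t) = T_ss + (T₀ − T_ss) e^(−t/τ). Set T = 50.59:
e^(−t/τ) = (50.59 − 52.4710)/(33.81 − 52.4710) = 0.100796
t = −204.076 · ln(0.100796) = 468.282 min.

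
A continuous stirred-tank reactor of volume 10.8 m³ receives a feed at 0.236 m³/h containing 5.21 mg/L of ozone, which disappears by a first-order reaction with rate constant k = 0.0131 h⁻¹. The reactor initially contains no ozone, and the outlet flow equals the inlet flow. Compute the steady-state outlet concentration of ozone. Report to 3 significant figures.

Species balance: V dC/dt = Q C_in − Q C − k V C.
Steady state (dC/dt = 0): C_ss = Q C_in/(Q + kV) = C_in/(1 + kV/Q).
C_ss = 0.236·5.21/(0.236 + 0.0131·10.8) = 1.2296/0.37748 = 3.2573 mg/L.

3.26 mg/L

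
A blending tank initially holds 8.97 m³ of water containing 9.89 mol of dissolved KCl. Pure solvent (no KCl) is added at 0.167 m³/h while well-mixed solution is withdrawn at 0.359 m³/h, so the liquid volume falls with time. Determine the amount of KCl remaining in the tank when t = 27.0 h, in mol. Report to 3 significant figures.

1.97 mol

Total volume: dV/dt = Q_in − Q_out = -0.19200 m³/h, so V(t) = 8.97 − 0.19200 t and V(27.0) = 3.7860 m³.
Solute balance: dm/dt = 0 − Q_out C = −Q_out m/V(t).
Separate: dm/m = −Q_out dt/V(t) ⇒ ln(m/m₀) = −(Q_out/(Q_in−Q_out)) ln(V/V₀).
m = m₀ (V₀/V)^(Q_out/(Q_in−Q_out)) = 9.89 × (8.97/3.7860)^(-1.8698) = 1.9713 mol.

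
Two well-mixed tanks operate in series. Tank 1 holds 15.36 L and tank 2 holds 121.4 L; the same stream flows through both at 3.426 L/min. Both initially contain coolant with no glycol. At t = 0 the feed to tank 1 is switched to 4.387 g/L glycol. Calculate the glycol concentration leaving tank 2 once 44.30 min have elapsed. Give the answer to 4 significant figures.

Species balance on tank i: dCᵢ/dt = (Cᵢ₋₁ − Cᵢ)/τᵢ with τᵢ = Vᵢ/Q.
τ₁ = 15.36/3.426 = 4.48336 min; τ₂ = 121.4/3.426 = 35.4349 min.
Tank 1: C₁ = C_in(1 − e^(−t/τ₁)). Tank 2 (τ₁ ≠ τ₂): C₂ = C_in[1 − (τ₁ e^(−t/τ₁) − τ₂ e^(−t/τ₂))/(τ₁ − τ₂)].
At t = 44.30: e^(−t/τ₁) = 5.11383e-05, e^(−t/τ₂) = 0.286453.
C₂ = 4.387·[1 − (4.48336·5.11383e-05 − 35.4349·0.286453)/(-30.9515)] = 4.387·0.672061 = 2.94833 g/L.

2.948 g/L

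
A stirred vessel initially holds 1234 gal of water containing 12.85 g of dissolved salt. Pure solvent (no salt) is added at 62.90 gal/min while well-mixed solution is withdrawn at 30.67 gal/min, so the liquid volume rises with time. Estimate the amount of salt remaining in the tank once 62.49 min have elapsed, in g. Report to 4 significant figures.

5.116 g

Total volume: dV/dt = Q_in − Q_out = 32.2300 gal/min, so V(t) = 1234 + 32.2300 t and V(62.49) = 3248.05 gal.
No salt enters, so dm/dt = −Q_out · (m/V).
dm/m = −Q_out dt/(V₀ + 32.2300 t); integrating gives ln(m/m₀) = −(Q_out/(Q_in−Q_out)) ln(V/V₀).
m = m₀ (V₀/V)^(Q_out/(Q_in−Q_out)) = 12.85 × (1234/3248.05)^(0.951598) = 5.11610 g.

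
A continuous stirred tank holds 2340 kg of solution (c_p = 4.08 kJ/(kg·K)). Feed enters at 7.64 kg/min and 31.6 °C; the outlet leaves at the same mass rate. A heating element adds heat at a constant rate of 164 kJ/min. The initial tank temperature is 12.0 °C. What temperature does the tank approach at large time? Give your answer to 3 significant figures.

36.9 °C

First-law balance (no shaft work): M c_p dT/dt = ṁ c_p (T_in − T) + 164.
At steady state dT/dt = 0 ⇒ T_ss = T_in + Q̇/(ṁ c_p) = 31.6 + 164/(7.64·4.08) = 36.861 °C.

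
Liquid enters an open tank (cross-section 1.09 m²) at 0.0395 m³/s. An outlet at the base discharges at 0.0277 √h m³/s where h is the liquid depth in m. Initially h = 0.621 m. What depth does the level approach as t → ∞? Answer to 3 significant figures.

Mass balance (ρ constant): A dh/dt = Q_in − 0.0277 √h. At steady state dh/dt = 0:
Q_in = 0.0277 √h_ss ⇒ √h_ss = 0.0395/0.0277 = 1.4260.
h_ss = 1.4260² = 2.0335 m. (Since h₀ = 0.621 m < h_ss, the level will rise toward this value.)

2.03 m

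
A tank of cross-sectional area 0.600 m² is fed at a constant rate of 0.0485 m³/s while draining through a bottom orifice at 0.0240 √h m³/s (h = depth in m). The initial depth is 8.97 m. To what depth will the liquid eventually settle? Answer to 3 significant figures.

Level balance: A dh/dt = 0.0485 − 0.0240 √h. Setting dh/dt = 0:
Q_in = 0.0240 √h_ss ⇒ √h_ss = 0.0485/0.0240 = 2.0208.
h_ss = 2.0208² = 4.0838 m. (Since h₀ = 8.97 m > h_ss, the level will fall toward this value.)

4.08 m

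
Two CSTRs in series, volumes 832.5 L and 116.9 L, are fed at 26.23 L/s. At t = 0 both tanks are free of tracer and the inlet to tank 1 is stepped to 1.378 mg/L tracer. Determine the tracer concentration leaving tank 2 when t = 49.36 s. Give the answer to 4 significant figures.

1.040 mg/L

Time constants: τᵢ = Vᵢ/Q for each well-mixed tank.
τ₁ = 832.5/26.23 = 31.7385 s; τ₂ = 116.9/26.23 = 4.45673 s.
Tank 1: C₁ = C_in(1 − e^(−t/τ₁)). Tank 2 (τ₁ ≠ τ₂): C₂ = C_in[1 − (τ₁ e^(−t/τ₁) − τ₂ e^(−t/τ₂))/(τ₁ − τ₂)].
At t = 49.36: e^(−t/τ₁) = 0.211145, e^(−t/τ₂) = 1.54889e-05.
C₂ = 1.378·[1 − (31.7385·0.211145 − 4.45673·1.54889e-05)/(27.2817)] = 1.378·0.754365 = 1.03952 mg/L.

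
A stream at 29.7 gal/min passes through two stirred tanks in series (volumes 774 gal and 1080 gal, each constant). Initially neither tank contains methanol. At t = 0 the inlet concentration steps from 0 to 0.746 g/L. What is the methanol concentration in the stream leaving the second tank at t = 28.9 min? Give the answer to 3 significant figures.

Species balance on tank i: dCᵢ/dt = (Cᵢ₋₁ − Cᵢ)/τᵢ with τᵢ = Vᵢ/Q.
τ₁ = 774/29.7 = 26.061 min; τ₂ = 1080/29.7 = 36.364 min.
Solving the cascade with C₁(0)=C₂(0)=0 gives C₂(t) = C_in[1 − (τ₁ e^(−t/τ₁) − τ₂ e^(−t/τ₂))/(τ₁ − τ₂)].
At t = 28.9: e^(−t/τ₁) = 0.32990, e^(−t/τ₂) = 0.45169.
C₂ = 0.746·[1 − (26.061·0.32990 − 36.364·0.45169)/(-10.303)] = 0.746·0.24025 = 0.17923 g/L.

0.179 g/L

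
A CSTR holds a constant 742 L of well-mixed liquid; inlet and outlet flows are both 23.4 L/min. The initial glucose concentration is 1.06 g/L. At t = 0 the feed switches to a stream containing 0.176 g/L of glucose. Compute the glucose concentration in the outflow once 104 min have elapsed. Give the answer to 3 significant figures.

0.209 g/L

Species balance on the tank: V dC/dt = Q(C_in − C).
So dC/dt = (C_in − C)/τ with τ = V/Q = 742/23.4 = 31.709 min.
C approaches C_in exponentially: C(t) = C_in + (C₀ − C_in) e^(−t/τ).
C(104) = 0.176 + (1.06 − 0.176)·e^(−104/31.709) = 0.176 + (0.88400)·0.037636 = 0.20927 g/L.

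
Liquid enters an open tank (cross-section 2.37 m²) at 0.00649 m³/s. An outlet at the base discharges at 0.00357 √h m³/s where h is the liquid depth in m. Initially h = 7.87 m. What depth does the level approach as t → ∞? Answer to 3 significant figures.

3.30 m

Level balance: A dh/dt = 0.00649 − 0.00357 √h. Setting dh/dt = 0:
Q_in = 0.00357 √h_ss ⇒ √h_ss = 0.00649/0.00357 = 1.8179.
h_ss = 1.8179² = 3.3049 m. (Since h₀ = 7.87 m > h_ss, the level will fall toward this value.)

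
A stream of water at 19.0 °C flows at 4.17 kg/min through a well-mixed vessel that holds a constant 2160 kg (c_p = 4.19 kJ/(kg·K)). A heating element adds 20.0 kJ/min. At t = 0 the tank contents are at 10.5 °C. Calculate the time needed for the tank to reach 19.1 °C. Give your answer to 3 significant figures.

Heat balance on the well-mixed liquid: M c_p dT/dt = ṁ c_p (T_in − T) + 20.0.
τ = M/ṁ = 517.99 min; T_ss = T_in + Q̇/(ṁ c_p) = 20.145 °C.
T(t) = T_ss + (T₀ − T_ss) e^(−t/τ). Set T = 19.1:
e^(−t/τ) = (19.1 − 20.145)/(10.5 − 20.145) = 0.10832
t = −517.99 · ln(0.10832) = 1151.3 min.

1150 min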